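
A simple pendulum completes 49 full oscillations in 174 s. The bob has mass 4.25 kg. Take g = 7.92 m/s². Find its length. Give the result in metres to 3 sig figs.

2.53 m

T = 174/49 = 3.551 s.
From T = 2π√(L/g), L = gT²/(4π²) = 7.92 × 3.551²/(4π²) = 2.53 m.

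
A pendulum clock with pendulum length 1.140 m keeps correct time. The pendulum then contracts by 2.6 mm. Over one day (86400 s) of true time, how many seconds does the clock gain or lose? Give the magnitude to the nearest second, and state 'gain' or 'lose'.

T ∝ √L, so T'/T = √(1.13740/1.140) = 0.998859.
In 86400 s of true time the clock registers 86400/0.998859 = 86498.7 s, so it gains 99 s.

gain 99 s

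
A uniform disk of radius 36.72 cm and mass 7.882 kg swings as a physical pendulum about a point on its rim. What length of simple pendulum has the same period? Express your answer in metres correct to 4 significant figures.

The equivalent simple-pendulum length is L_eq = I/(md), where I is about the pivot and d = 0.36720 m.
I_cm = ½mR² = 0.53139 kg·m², so I = I_cm + md² = 0.53139 + 1.0628 = 1.5942 kg·m².
L_eq = 1.5942/(7.882 × 0.36720) = 0.5508 m.

0.5508 m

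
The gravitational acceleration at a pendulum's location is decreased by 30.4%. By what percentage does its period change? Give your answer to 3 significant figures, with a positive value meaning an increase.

19.9%

T ∝ 1/√g, so T'/T = 1/√(0.6960) = 1.199.
Percentage change in T = (1.199 − 1) × 100% = 19.9%.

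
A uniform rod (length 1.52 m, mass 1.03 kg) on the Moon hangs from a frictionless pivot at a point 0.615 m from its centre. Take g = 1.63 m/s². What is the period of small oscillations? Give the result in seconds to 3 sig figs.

4.74 s

For a physical pendulum T = 2π√(I/(mgd)), with d = 0.6150 m from pivot to centre of mass.
I_cm = mL²/12 = 1.03 × 1.52²/12 = 0.1983 kg·m²; I = I_cm + md² = 0.1983 + 1.03 × 0.6150² = 0.5879 kg·m².
T = 2π√(0.5879/(1.03 × 1.63 × 0.6150)) = 4.74 s.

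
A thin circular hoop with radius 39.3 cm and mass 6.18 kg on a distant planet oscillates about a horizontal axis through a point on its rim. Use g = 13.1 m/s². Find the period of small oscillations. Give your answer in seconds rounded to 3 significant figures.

I_cm = mr² = 0.9545 kg·m². The pivot is at distance d = 0.393 m from the centre of mass.
By the parallel-axis theorem, I = I_cm + md² = 0.9545 + 0.9545 = 1.909 kg·m².
T = 2π√(I/(mgd)) = 2π√(1.909/(6.18 × 13.1 × 0.393)) = 1.54 s.

1.54 s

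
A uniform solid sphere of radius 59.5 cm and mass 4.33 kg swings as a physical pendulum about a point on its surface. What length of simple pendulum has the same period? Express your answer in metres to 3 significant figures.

The equivalent simple-pendulum length is L_eq = I/(md), where I is about the pivot and d = 0.5950 m.
I_cm = (2/5)mR² = 0.6132 kg·m², so I = I_cm + md² = 0.6132 + 1.533 = 2.146 kg·m².
L_eq = 2.146/(4.33 × 0.5950) = 0.833 m.

0.833 m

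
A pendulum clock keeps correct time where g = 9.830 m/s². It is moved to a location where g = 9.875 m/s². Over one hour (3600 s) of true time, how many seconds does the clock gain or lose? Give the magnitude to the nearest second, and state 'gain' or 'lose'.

The clock's period scales as T ∝ 1/√g, so T'/T = √(9.830/9.875) = 0.997719.
In 3600 s of true time the clock registers 3600/0.997719 = 3608.2 s, so it gains 8 s.

gain 8 s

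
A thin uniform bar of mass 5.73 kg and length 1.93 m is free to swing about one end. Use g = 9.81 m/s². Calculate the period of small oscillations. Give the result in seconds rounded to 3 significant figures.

For a physical pendulum T = 2π√(I/(mgd)), with d = 0.9650 m from pivot to centre of mass.
I_cm = mL²/12 = 5.73 × 1.93²/12 = 1.779 kg·m²; I = I_cm + md² = 1.779 + 5.73 × 0.9650² = 7.115 kg·m².
T = 2π√(7.115/(5.73 × 9.81 × 0.9650)) = 2.28 s.

2.28 s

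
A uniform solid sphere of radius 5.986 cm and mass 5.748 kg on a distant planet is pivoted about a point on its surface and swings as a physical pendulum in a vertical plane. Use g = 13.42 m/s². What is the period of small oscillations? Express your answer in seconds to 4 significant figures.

I_cm = (2/5)mr² = 0.0082385 kg·m². The pivot is at distance d = 0.05986 m from the centre of mass.
By the parallel-axis theorem, I = I_cm + md² = 0.0082385 + 0.020596 = 0.028835 kg·m².
T = 2π√(I/(mgd)) = 2π√(0.028835/(5.748 × 13.42 × 0.05986)) = 0.4965 s.

0.4965 s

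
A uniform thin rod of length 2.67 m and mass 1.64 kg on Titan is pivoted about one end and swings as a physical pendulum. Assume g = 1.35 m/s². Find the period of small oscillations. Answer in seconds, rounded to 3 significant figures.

For a physical pendulum T = 2π√(I/(mgd)), with d = 1.335 m from pivot to centre of mass.
I_cm = mL²/12 = 1.64 × 2.67²/12 = 0.9743 kg·m²; I = I_cm + md² = 0.9743 + 1.64 × 1.335² = 3.897 kg·m².
T = 2π√(3.897/(1.64 × 1.35 × 1.335)) = 7.21 s.

7.21 s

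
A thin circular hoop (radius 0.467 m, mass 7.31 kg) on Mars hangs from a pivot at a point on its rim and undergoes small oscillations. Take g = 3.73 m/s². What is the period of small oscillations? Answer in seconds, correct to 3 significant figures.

I_cm = mr² = 1.594 kg·m². The pivot is at distance d = 0.467 m from the centre of mass.
By the parallel-axis theorem, I = I_cm + md² = 1.594 + 1.594 = 3.188 kg·m².
T = 2π√(I/(mgd)) = 2π√(3.188/(7.31 × 3.73 × 0.467)) = 3.14 s.

3.14 s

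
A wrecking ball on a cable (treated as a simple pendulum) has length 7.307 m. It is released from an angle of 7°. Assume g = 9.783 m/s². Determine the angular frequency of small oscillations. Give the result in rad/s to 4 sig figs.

ω = √(g/L) = √(9.783/7.307) = 1.157 rad/s.

1.157 rad/s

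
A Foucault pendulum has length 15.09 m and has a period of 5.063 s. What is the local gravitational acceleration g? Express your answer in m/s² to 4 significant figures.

From T = 2π√(L/g), g = 4π²L/T² = 4π² × 15.09/5.0630² = 23.24 m/s².

23.24 m/s²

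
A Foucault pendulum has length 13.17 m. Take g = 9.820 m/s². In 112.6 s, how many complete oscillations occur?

15

T = 2π√(L/g) = 2π√(13.17/9.820) = 7.2764 s.
Number of complete oscillations = ⌊112.6/7.2764⌋ = ⌊15.475⌋ = 15.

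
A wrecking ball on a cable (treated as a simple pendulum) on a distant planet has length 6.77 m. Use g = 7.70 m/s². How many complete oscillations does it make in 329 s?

55

T = 2π√(L/g) = 2π√(6.77/7.70) = 5.892 s.
Number of complete oscillations = ⌊329/5.892⌋ = ⌊55.84⌋ = 55.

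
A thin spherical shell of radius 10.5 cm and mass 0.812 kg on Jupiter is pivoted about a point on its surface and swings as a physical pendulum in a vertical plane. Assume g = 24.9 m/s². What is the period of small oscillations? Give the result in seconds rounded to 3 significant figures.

0.527 s

I_cm = (2/3)mr² = 0.005968 kg·m². The pivot is at distance d = 0.105 m from the centre of mass.
By the parallel-axis theorem, I = I_cm + md² = 0.005968 + 0.008952 = 0.01492 kg·m².
T = 2π√(I/(mgd)) = 2π√(0.01492/(0.812 × 24.9 × 0.105)) = 0.527 s.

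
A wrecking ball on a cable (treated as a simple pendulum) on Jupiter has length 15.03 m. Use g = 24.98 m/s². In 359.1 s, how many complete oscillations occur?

73

T = 2π√(L/g) = 2π√(15.03/24.98) = 4.8737 s.
Number of complete oscillations = ⌊359.1/4.8737⌋ = ⌊73.680⌋ = 73.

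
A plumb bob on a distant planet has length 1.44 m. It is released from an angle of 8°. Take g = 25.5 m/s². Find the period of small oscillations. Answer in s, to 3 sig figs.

T = 2π√(L/g) = 2π√(1.44/25.5) = 2π × 0.2376 = 1.49 s.

1.49 s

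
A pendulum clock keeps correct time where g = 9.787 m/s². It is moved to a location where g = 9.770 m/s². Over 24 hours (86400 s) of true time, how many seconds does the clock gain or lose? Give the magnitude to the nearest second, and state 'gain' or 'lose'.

lose 75 s

The clock's period scales as T ∝ 1/√g, so T'/T = √(9.787/9.770) = 1.00087.
In 86400 s of true time the clock registers 86400/1.00087 = 86324.9 s, so it loses 75 s.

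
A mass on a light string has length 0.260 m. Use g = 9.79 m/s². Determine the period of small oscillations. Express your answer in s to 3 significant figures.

1.02 s

T = 2π√(L/g) = 2π√(0.260/9.79) = 2π × 0.1630 = 1.02 s.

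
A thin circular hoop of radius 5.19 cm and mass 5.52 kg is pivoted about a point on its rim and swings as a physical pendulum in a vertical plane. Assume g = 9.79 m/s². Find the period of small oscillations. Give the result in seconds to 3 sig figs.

0.647 s

I_cm = mr² = 0.01487 kg·m². The pivot is at distance d = 0.0519 m from the centre of mass.
By the parallel-axis theorem, I = I_cm + md² = 0.01487 + 0.01487 = 0.02974 kg·m².
T = 2π√(I/(mgd)) = 2π√(0.02974/(5.52 × 9.79 × 0.0519)) = 0.647 s.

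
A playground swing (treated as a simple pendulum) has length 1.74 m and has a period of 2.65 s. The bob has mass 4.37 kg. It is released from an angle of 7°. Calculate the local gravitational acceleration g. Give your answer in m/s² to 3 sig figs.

9.78 m/s²

From T = 2π√(L/g), g = 4π²L/T² = 4π² × 1.74/2.650² = 9.78 m/s².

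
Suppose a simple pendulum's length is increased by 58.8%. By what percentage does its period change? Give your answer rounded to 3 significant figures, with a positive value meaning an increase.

26.0%

T ∝ √L, so T'/T = √(1.588) = 1.260.
Percentage change in T = (1.260 − 1) × 100% = 26.0%.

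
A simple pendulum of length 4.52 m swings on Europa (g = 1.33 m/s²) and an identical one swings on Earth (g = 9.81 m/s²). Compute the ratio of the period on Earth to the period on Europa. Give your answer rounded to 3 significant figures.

T ∝ 1/√g, so T₂/T₁ = √(g₁/g₂) = √(1.33/9.81) = 0.368.

0.368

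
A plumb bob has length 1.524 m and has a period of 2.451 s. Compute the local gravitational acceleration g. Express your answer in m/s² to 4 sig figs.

10.02 m/s²

From T = 2π√(L/g), g = 4π²L/T² = 4π² × 1.524/2.4510² = 10.02 m/s².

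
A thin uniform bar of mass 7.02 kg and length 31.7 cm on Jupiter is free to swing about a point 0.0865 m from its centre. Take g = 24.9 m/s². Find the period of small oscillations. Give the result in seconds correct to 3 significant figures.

0.539 s

For a physical pendulum T = 2π√(I/(mgd)), with d = 0.08650 m from pivot to centre of mass.
I_cm = mL²/12 = 7.02 × 0.317²/12 = 0.05879 kg·m²; I = I_cm + md² = 0.05879 + 7.02 × 0.08650² = 0.1113 kg·m².
T = 2π√(0.1113/(7.02 × 24.9 × 0.08650)) = 0.539 s.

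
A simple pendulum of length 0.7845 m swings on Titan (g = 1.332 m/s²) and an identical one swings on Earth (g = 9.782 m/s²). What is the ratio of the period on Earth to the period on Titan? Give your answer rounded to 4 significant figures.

T ∝ 1/√g, so T₂/T₁ = √(g₁/g₂) = √(1.332/9.782) = 0.3690.

0.3690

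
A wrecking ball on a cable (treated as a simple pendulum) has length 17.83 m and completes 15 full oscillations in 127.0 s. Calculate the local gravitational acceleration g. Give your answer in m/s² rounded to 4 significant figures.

9.819 m/s²

T = 127.0/15 = 8.4667 s.
From T = 2π√(L/g), g = 4π²L/T² = 4π² × 17.83/8.4667² = 9.819 m/s².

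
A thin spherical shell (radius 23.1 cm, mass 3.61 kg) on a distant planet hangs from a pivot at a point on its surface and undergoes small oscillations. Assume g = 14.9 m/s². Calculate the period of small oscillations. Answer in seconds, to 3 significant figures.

1.01 s

I_cm = (2/3)mr² = 0.1284 kg·m². The pivot is at distance d = 0.231 m from the centre of mass.
By the parallel-axis theorem, I = I_cm + md² = 0.1284 + 0.1926 = 0.3211 kg·m².
T = 2π√(I/(mgd)) = 2π√(0.3211/(3.61 × 14.9 × 0.231)) = 1.01 s.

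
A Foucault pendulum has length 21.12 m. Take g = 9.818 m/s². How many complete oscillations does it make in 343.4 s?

37

T = 2π√(L/g) = 2π√(21.12/9.818) = 9.2154 s.
Number of complete oscillations = ⌊343.4/9.2154⌋ = ⌊37.264⌋ = 37.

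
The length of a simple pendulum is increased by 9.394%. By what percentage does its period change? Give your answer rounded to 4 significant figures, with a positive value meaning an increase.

T ∝ √L, so T'/T = √(1.0939) = 1.0459.
Percentage change in T = (1.0459 − 1) × 100% = 4.592%.

4.592%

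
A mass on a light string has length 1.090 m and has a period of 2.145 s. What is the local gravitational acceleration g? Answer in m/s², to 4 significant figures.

From T = 2π√(L/g), g = 4π²L/T² = 4π² × 1.090/2.1450² = 9.353 m/s².

9.353 m/s²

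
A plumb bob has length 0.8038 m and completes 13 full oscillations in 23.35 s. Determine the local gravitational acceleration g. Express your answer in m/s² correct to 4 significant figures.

T = 23.35/13 = 1.7962 s.
From T = 2π√(L/g), g = 4π²L/T² = 4π² × 0.8038/1.7962² = 9.836 m/s².

9.836 m/s²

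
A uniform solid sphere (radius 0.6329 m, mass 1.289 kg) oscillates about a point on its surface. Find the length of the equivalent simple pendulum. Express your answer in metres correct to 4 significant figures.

The equivalent simple-pendulum length is L_eq = I/(md), where I is about the pivot and d = 0.63290 m.
I_cm = (2/5)mR² = 0.20653 kg·m², so I = I_cm + md² = 0.20653 + 0.51632 = 0.72285 kg·m².
L_eq = 0.72285/(1.289 × 0.63290) = 0.8861 m.

0.8861 m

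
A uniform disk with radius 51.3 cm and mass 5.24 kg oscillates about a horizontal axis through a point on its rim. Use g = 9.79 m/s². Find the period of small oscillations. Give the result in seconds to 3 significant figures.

I_cm = ½mr² = 0.6895 kg·m². The pivot is at distance d = 0.513 m from the centre of mass.
By the parallel-axis theorem, I = I_cm + md² = 0.6895 + 1.379 = 2.069 kg·m².
T = 2π√(I/(mgd)) = 2π√(2.069/(5.24 × 9.79 × 0.513)) = 1.76 s.

1.76 s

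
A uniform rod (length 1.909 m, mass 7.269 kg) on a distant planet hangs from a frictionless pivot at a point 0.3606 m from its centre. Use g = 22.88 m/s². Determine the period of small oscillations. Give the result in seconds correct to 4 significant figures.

1.441 s

For a physical pendulum T = 2π√(I/(mgd)), with d = 0.36060 m from pivot to centre of mass.
I_cm = mL²/12 = 7.269 × 1.909²/12 = 2.2075 kg·m²; I = I_cm + md² = 2.2075 + 7.269 × 0.36060² = 3.1527 kg·m².
T = 2π√(3.1527/(7.269 × 22.88 × 0.36060)) = 1.441 s.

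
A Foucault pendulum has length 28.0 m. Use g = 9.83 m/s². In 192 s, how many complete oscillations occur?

18

T = 2π√(L/g) = 2π√(28.0/9.83) = 10.60 s.
Number of complete oscillations = ⌊192/10.60⌋ = ⌊18.11⌋ = 18.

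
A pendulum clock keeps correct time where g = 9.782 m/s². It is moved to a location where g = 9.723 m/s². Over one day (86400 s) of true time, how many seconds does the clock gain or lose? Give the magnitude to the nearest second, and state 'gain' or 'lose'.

lose 261 s

The clock's period scales as T ∝ 1/√g, so T'/T = √(9.782/9.723) = 1.00303.
In 86400 s of true time the clock registers 86400/1.00303 = 86139.0 s, so it loses 261 s.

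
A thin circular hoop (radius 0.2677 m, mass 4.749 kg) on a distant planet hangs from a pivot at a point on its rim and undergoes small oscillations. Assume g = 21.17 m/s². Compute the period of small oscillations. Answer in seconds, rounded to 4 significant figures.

0.9992 s

I_cm = mr² = 0.34033 kg·m². The pivot is at distance d = 0.2677 m from the centre of mass.
By the parallel-axis theorem, I = I_cm + md² = 0.34033 + 0.34033 = 0.68066 kg·m².
T = 2π√(I/(mgd)) = 2π√(0.68066/(4.749 × 21.17 × 0.2677)) = 0.9992 s.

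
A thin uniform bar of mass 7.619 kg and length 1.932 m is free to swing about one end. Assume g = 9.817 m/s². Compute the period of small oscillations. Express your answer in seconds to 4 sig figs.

For a physical pendulum T = 2π√(I/(mgd)), with d = 0.96600 m from pivot to centre of mass.
I_cm = mL²/12 = 7.619 × 1.932²/12 = 2.3699 kg·m²; I = I_cm + md² = 2.3699 + 7.619 × 0.96600² = 9.4796 kg·m².
T = 2π√(9.4796/(7.619 × 9.817 × 0.96600)) = 2.276 s.

2.276 s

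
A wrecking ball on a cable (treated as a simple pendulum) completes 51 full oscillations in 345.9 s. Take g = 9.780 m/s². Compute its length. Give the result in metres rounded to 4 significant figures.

T = 345.9/51 = 6.7824 s.
From T = 2π√(L/g), L = gT²/(4π²) = 9.780 × 6.7824²/(4π²) = 11.40 m.

11.40 m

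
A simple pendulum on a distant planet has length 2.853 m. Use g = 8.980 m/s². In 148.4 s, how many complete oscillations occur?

T = 2π√(L/g) = 2π√(2.853/8.980) = 3.5415 s.
Number of complete oscillations = ⌊148.4/3.5415⌋ = ⌊41.903⌋ = 41.

41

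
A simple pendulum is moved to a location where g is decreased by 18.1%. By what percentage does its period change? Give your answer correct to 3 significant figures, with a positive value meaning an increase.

10.5%

T ∝ 1/√g, so T'/T = 1/√(0.8190) = 1.105.
Percentage change in T = (1.105 − 1) × 100% = 10.5%.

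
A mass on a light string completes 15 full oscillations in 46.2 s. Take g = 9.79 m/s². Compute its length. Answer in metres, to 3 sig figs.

2.35 m

T = 46.2/15 = 3.080 s.
From T = 2π√(L/g), L = gT²/(4π²) = 9.79 × 3.080²/(4π²) = 2.35 m.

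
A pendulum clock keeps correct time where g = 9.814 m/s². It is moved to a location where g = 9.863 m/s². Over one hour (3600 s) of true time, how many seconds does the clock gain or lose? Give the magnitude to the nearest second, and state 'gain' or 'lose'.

gain 9 s

The clock's period scales as T ∝ 1/√g, so T'/T = √(9.814/9.863) = 0.997513.
In 3600 s of true time the clock registers 3600/0.997513 = 3609.0 s, so it gains 9 s.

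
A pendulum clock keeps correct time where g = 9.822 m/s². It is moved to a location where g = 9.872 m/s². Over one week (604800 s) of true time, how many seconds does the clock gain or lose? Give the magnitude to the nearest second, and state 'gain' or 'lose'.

The clock's period scales as T ∝ 1/√g, so T'/T = √(9.822/9.872) = 0.997464.
In 604800 s of true time the clock registers 604800/0.997464 = 606337.4 s, so it gains 1537 s.

gain 1537 s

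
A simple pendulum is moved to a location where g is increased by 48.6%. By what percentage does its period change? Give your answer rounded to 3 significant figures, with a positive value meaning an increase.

T ∝ 1/√g, so T'/T = 1/√(1.486) = 0.8203.
Percentage change in T = (0.8203 − 1) × 100% = -18.0%.

-18.0%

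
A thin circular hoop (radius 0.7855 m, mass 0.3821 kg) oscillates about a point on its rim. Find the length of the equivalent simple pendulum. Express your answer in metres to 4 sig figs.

The equivalent simple-pendulum length is L_eq = I/(md), where I is about the pivot and d = 0.78550 m.
I_cm = mR² = 0.23576 kg·m², so I = I_cm + md² = 0.23576 + 0.23576 = 0.47152 kg·m².
L_eq = 0.47152/(0.3821 × 0.78550) = 1.571 m.

1.571 m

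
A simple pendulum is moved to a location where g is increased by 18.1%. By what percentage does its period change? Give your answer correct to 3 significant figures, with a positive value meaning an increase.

T ∝ 1/√g, so T'/T = 1/√(1.181) = 0.9202.
Percentage change in T = (0.9202 − 1) × 100% = -7.98%.

-7.98%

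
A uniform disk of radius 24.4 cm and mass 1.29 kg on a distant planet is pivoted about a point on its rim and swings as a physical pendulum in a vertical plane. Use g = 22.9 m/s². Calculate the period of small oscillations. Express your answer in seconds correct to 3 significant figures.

I_cm = ½mr² = 0.03840 kg·m². The pivot is at distance d = 0.244 m from the centre of mass.
By the parallel-axis theorem, I = I_cm + md² = 0.03840 + 0.07680 = 0.1152 kg·m².
T = 2π√(I/(mgd)) = 2π√(0.1152/(1.29 × 22.9 × 0.244)) = 0.794 s.

0.794 s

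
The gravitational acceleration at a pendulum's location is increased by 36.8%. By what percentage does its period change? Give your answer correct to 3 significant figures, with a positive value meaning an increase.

-14.5%

T ∝ 1/√g, so T'/T = 1/√(1.368) = 0.8550.
Percentage change in T = (0.8550 − 1) × 100% = -14.5%.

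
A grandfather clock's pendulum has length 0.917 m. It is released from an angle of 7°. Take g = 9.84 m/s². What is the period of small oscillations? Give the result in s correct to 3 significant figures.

1.92 s

T = 2π√(L/g) = 2π√(0.917/9.84) = 2π × 0.3053 = 1.92 s.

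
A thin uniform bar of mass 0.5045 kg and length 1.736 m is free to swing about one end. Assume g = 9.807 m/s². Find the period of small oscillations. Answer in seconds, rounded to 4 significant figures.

2.158 s

For a physical pendulum T = 2π√(I/(mgd)), with d = 0.86800 m from pivot to centre of mass.
I_cm = mL²/12 = 0.5045 × 1.736²/12 = 0.12670 kg·m²; I = I_cm + md² = 0.12670 + 0.5045 × 0.86800² = 0.50680 kg·m².
T = 2π√(0.50680/(0.5045 × 9.807 × 0.86800)) = 2.158 s.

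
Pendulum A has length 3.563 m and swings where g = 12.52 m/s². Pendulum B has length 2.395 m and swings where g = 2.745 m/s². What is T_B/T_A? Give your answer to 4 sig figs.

1.751

T = 2π√(L/g), so T_B/T_A = √((L_B/g_B)/(L_A/g_A)) = √((2.395/2.745)/(3.563/12.52)) = 1.751.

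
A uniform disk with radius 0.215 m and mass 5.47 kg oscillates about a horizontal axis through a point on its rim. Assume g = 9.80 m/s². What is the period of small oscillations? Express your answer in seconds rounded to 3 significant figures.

I_cm = ½mr² = 0.1264 kg·m². The pivot is at distance d = 0.215 m from the centre of mass.
By the parallel-axis theorem, I = I_cm + md² = 0.1264 + 0.2529 = 0.3793 kg·m².
T = 2π√(I/(mgd)) = 2π√(0.3793/(5.47 × 9.80 × 0.215)) = 1.14 s.

1.14 s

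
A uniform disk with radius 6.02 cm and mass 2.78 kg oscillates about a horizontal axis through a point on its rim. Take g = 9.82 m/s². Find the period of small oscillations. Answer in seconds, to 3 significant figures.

0.603 s

I_cm = ½mr² = 0.005037 kg·m². The pivot is at distance d = 0.0602 m from the centre of mass.
By the parallel-axis theorem, I = I_cm + md² = 0.005037 + 0.01007 = 0.01511 kg·m².
T = 2π√(I/(mgd)) = 2π√(0.01511/(2.78 × 9.82 × 0.0602)) = 0.603 s.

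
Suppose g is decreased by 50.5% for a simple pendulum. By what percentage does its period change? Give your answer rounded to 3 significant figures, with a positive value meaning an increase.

42.1%

T ∝ 1/√g, so T'/T = 1/√(0.4950) = 1.421.
Percentage change in T = (1.421 − 1) × 100% = 42.1%.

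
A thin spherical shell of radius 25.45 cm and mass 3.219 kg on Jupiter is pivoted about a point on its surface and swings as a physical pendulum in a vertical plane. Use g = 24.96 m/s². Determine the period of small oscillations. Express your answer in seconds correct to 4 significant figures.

I_cm = (2/3)mr² = 0.13900 kg·m². The pivot is at distance d = 0.2545 m from the centre of mass.
By the parallel-axis theorem, I = I_cm + md² = 0.13900 + 0.20850 = 0.34749 kg·m².
T = 2π√(I/(mgd)) = 2π√(0.34749/(3.219 × 24.96 × 0.2545)) = 0.8191 s.

0.8191 s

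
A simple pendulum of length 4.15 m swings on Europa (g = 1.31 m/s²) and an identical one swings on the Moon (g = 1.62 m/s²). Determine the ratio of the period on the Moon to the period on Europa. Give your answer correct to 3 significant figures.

T ∝ 1/√g, so T₂/T₁ = √(g₁/g₂) = √(1.31/1.62) = 0.899.

0.899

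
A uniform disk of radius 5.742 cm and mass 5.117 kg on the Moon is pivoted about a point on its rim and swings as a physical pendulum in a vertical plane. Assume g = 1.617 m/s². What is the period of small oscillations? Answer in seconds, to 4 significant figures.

I_cm = ½mr² = 0.0084355 kg·m². The pivot is at distance d = 0.05742 m from the centre of mass.
By the parallel-axis theorem, I = I_cm + md² = 0.0084355 + 0.016871 = 0.025307 kg·m².
T = 2π√(I/(mgd)) = 2π√(0.025307/(5.117 × 1.617 × 0.05742)) = 1.450 s.

1.450 s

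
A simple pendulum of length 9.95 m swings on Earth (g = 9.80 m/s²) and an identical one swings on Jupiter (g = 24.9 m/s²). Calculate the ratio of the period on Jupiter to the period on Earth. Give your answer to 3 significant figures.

T ∝ 1/√g, so T₂/T₁ = √(g₁/g₂) = √(9.80/24.9) = 0.627.

0.627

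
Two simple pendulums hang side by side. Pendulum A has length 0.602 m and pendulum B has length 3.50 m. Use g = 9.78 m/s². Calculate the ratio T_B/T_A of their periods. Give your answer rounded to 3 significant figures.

2.41

T ∝ √L, so T_B/T_A = √(L_B/L_A) = √(3.50/0.602) = 2.41.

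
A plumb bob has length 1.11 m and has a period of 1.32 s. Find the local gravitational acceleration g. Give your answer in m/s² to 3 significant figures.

25.1 m/s²

From T = 2π√(L/g), g = 4π²L/T² = 4π² × 1.11/1.320² = 25.1 m/s².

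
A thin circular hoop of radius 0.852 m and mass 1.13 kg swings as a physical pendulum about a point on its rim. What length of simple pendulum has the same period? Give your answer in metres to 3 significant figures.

1.70 m

The equivalent simple-pendulum length is L_eq = I/(md), where I is about the pivot and d = 0.8520 m.
I_cm = mR² = 0.8203 kg·m², so I = I_cm + md² = 0.8203 + 0.8203 = 1.641 kg·m².
L_eq = 1.641/(1.13 × 0.8520) = 1.70 m.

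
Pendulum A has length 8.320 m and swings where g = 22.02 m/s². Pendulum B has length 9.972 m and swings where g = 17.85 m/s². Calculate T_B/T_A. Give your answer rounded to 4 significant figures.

T = 2π√(L/g), so T_B/T_A = √((L_B/g_B)/(L_A/g_A)) = √((9.972/17.85)/(8.320/22.02)) = 1.216.

1.216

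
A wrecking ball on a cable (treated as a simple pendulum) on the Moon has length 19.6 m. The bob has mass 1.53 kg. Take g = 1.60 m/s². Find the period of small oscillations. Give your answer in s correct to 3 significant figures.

T = 2π√(L/g) = 2π√(19.6/1.60) = 2π × 3.500 = 22.0 s.

22.0 s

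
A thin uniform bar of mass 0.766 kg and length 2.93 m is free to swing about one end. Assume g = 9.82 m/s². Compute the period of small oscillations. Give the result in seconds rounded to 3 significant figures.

For a physical pendulum T = 2π√(I/(mgd)), with d = 1.465 m from pivot to centre of mass.
I_cm = mL²/12 = 0.766 × 2.93²/12 = 0.5480 kg·m²; I = I_cm + md² = 0.5480 + 0.766 × 1.465² = 2.192 kg·m².
T = 2π√(2.192/(0.766 × 9.82 × 1.465)) = 2.80 s.

2.80 s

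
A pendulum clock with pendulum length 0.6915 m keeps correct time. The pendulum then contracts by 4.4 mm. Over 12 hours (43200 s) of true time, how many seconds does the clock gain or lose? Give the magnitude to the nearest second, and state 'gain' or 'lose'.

T ∝ √L, so T'/T = √(0.68710/0.6915) = 0.996813.
In 43200 s of true time the clock registers 43200/0.996813 = 43338.1 s, so it gains 138 s.

gain 138 s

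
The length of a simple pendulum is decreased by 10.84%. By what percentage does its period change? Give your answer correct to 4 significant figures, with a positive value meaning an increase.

-5.575%

T ∝ √L, so T'/T = √(0.89160) = 0.94425.
Percentage change in T = (0.94425 − 1) × 100% = -5.575%.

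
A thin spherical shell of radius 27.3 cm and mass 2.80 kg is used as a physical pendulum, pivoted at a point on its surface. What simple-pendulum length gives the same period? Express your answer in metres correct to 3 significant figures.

0.455 m

The equivalent simple-pendulum length is L_eq = I/(md), where I is about the pivot and d = 0.2730 m.
I_cm = (2/3)mR² = 0.1391 kg·m², so I = I_cm + md² = 0.1391 + 0.2087 = 0.3478 kg·m².
L_eq = 0.3478/(2.80 × 0.2730) = 0.455 m.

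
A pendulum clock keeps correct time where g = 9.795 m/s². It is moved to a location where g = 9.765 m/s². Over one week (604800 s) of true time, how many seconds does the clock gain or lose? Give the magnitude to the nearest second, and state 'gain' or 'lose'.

The clock's period scales as T ∝ 1/√g, so T'/T = √(9.795/9.765) = 1.00153.
In 604800 s of true time the clock registers 604800/1.00153 = 603873.1 s, so it loses 927 s.

lose 927 s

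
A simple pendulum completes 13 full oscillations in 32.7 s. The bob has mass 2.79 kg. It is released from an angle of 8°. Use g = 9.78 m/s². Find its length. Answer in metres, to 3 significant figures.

1.57 m

T = 32.7/13 = 2.515 s.
From T = 2π√(L/g), L = gT²/(4π²) = 9.78 × 2.515²/(4π²) = 1.57 m.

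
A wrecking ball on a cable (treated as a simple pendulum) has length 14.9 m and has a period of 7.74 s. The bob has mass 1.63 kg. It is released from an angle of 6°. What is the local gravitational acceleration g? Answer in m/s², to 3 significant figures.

From T = 2π√(L/g), g = 4π²L/T² = 4π² × 14.9/7.740² = 9.82 m/s².

9.82 m/s²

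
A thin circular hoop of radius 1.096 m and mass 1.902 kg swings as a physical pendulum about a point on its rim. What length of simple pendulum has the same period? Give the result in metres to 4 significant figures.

The equivalent simple-pendulum length is L_eq = I/(md), where I is about the pivot and d = 1.0960 m.
I_cm = mR² = 2.2847 kg·m², so I = I_cm + md² = 2.2847 + 2.2847 = 4.5694 kg·m².
L_eq = 4.5694/(1.902 × 1.0960) = 2.192 m.

2.192 m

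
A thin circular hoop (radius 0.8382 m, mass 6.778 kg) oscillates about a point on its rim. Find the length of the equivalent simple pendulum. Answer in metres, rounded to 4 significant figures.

1.676 m

The equivalent simple-pendulum length is L_eq = I/(md), where I is about the pivot and d = 0.83820 m.
I_cm = mR² = 4.7621 kg·m², so I = I_cm + md² = 4.7621 + 4.7621 = 9.5242 kg·m².
L_eq = 9.5242/(6.778 × 0.83820) = 1.676 m.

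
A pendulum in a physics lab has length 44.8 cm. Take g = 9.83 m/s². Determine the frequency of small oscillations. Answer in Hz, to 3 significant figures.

T = 2π√(L/g) = 2π√(0.448/9.83) = 1.341 s, so f = 1/T = 0.746 Hz.

0.746 Hz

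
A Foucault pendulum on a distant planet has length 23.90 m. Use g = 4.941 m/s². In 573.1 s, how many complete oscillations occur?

T = 2π√(L/g) = 2π√(23.90/4.941) = 13.819 s.
Number of complete oscillations = ⌊573.1/13.819⌋ = ⌊41.472⌋ = 41.

41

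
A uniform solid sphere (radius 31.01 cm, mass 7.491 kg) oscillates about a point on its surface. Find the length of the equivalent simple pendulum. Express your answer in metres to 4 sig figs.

0.4341 m

The equivalent simple-pendulum length is L_eq = I/(md), where I is about the pivot and d = 0.31010 m.
I_cm = (2/5)mR² = 0.28814 kg·m², so I = I_cm + md² = 0.28814 + 0.72035 = 1.0085 kg·m².
L_eq = 1.0085/(7.491 × 0.31010) = 0.4341 m.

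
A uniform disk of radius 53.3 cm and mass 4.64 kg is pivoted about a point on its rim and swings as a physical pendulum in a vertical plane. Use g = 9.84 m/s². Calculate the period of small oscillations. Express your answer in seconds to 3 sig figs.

I_cm = ½mr² = 0.6591 kg·m². The pivot is at distance d = 0.533 m from the centre of mass.
By the parallel-axis theorem, I = I_cm + md² = 0.6591 + 1.318 = 1.977 kg·m².
T = 2π√(I/(mgd)) = 2π√(1.977/(4.64 × 9.84 × 0.533)) = 1.79 s.

1.79 s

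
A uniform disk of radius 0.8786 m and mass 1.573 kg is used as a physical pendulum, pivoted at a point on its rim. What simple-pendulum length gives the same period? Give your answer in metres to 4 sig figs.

1.318 m

The equivalent simple-pendulum length is L_eq = I/(md), where I is about the pivot and d = 0.87860 m.
I_cm = ½mR² = 0.60713 kg·m², so I = I_cm + md² = 0.60713 + 1.2143 = 1.8214 kg·m².
L_eq = 1.8214/(1.573 × 0.87860) = 1.318 m.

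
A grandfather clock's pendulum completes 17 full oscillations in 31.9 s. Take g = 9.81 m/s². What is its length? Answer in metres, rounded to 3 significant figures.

0.875 m

T = 31.9/17 = 1.876 s.
From T = 2π√(L/g), L = gT²/(4π²) = 9.81 × 1.876²/(4π²) = 0.875 m.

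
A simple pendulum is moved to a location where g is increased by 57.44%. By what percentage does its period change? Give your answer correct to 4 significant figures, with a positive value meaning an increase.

T ∝ 1/√g, so T'/T = 1/√(1.5744) = 0.79697.
Percentage change in T = (0.79697 − 1) × 100% = -20.30%.

-20.30%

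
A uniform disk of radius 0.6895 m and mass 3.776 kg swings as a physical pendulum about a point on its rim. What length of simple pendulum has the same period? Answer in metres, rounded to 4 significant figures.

The equivalent simple-pendulum length is L_eq = I/(md), where I is about the pivot and d = 0.68950 m.
I_cm = ½mR² = 0.89757 kg·m², so I = I_cm + md² = 0.89757 + 1.7951 = 2.6927 kg·m².
L_eq = 2.6927/(3.776 × 0.68950) = 1.034 m.

1.034 m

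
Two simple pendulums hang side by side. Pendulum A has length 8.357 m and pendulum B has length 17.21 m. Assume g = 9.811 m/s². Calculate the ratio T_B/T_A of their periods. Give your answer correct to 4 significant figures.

T ∝ √L, so T_B/T_A = √(L_B/L_A) = √(17.21/8.357) = 1.435.

1.435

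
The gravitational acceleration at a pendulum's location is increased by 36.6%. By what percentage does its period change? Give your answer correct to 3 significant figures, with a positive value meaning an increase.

T ∝ 1/√g, so T'/T = 1/√(1.366) = 0.8556.
Percentage change in T = (0.8556 − 1) × 100% = -14.4%.

-14.4%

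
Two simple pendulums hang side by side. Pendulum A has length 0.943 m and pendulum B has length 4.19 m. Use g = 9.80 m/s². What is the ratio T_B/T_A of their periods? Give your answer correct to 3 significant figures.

T ∝ √L, so T_B/T_A = √(L_B/L_A) = √(4.19/0.943) = 2.11.

2.11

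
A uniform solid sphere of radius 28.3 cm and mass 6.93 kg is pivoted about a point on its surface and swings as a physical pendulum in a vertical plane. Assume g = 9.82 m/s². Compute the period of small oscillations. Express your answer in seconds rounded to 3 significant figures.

1.26 s

I_cm = (2/5)mr² = 0.2220 kg·m². The pivot is at distance d = 0.283 m from the centre of mass.
By the parallel-axis theorem, I = I_cm + md² = 0.2220 + 0.5550 = 0.7770 kg·m².
T = 2π√(I/(mgd)) = 2π√(0.7770/(6.93 × 9.82 × 0.283)) = 1.26 s.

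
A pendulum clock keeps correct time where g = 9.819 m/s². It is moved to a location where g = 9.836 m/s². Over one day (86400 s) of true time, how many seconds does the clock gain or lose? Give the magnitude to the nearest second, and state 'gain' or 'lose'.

gain 75 s

The clock's period scales as T ∝ 1/√g, so T'/T = √(9.819/9.836) = 0.999135.
In 86400 s of true time the clock registers 86400/0.999135 = 86474.8 s, so it gains 75 s.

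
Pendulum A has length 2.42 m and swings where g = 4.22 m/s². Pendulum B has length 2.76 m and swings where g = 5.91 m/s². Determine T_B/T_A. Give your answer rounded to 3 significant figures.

0.902

T = 2π√(L/g), so T_B/T_A = √((L_B/g_B)/(L_A/g_A)) = √((2.76/5.91)/(2.42/4.22)) = 0.902.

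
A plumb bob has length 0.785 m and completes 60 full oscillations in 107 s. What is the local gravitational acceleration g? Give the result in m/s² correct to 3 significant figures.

9.74 m/s²

T = 107/60 = 1.783 s.
From T = 2π√(L/g), g = 4π²L/T² = 4π² × 0.785/1.783² = 9.74 m/s².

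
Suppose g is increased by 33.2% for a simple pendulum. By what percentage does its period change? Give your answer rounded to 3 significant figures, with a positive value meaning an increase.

T ∝ 1/√g, so T'/T = 1/√(1.332) = 0.8665.
Percentage change in T = (0.8665 − 1) × 100% = -13.4%.

-13.4%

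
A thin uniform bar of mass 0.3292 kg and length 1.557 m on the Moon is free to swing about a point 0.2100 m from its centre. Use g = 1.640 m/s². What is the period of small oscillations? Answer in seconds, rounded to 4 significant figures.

For a physical pendulum T = 2π√(I/(mgd)), with d = 0.21000 m from pivot to centre of mass.
I_cm = mL²/12 = 0.3292 × 1.557²/12 = 0.066505 kg·m²; I = I_cm + md² = 0.066505 + 0.3292 × 0.21000² = 0.081023 kg·m².
T = 2π√(0.081023/(0.3292 × 1.640 × 0.21000)) = 5.312 s.

5.312 s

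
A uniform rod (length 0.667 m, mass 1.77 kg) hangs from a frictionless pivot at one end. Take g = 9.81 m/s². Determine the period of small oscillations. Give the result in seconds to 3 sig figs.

For a physical pendulum T = 2π√(I/(mgd)), with d = 0.3335 m from pivot to centre of mass.
I_cm = mL²/12 = 1.77 × 0.667²/12 = 0.06562 kg·m²; I = I_cm + md² = 0.06562 + 1.77 × 0.3335² = 0.2625 kg·m².
T = 2π√(0.2625/(1.77 × 9.81 × 0.3335)) = 1.34 s.

1.34 s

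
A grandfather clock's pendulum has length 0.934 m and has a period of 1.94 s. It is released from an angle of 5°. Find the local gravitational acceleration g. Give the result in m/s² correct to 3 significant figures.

From T = 2π√(L/g), g = 4π²L/T² = 4π² × 0.934/1.940² = 9.80 m/s².

9.80 m/s²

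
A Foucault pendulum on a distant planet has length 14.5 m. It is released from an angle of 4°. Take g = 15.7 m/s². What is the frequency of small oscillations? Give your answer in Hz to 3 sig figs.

T = 2π√(L/g) = 2π√(14.5/15.7) = 6.038 s, so f = 1/T = 0.166 Hz.

0.166 Hz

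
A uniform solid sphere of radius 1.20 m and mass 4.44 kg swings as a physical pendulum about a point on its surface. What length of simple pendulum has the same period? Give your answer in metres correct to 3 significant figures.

1.68 m

The equivalent simple-pendulum length is L_eq = I/(md), where I is about the pivot and d = 1.200 m.
I_cm = (2/5)mR² = 2.557 kg·m², so I = I_cm + md² = 2.557 + 6.394 = 8.951 kg·m².
L_eq = 8.951/(4.44 × 1.200) = 1.68 m.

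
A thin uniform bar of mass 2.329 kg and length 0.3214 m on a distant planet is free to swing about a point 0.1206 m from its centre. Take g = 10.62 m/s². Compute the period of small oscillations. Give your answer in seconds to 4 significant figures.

0.8448 s

For a physical pendulum T = 2π√(I/(mgd)), with d = 0.12060 m from pivot to centre of mass.
I_cm = mL²/12 = 2.329 × 0.3214²/12 = 0.020048 kg·m²; I = I_cm + md² = 0.020048 + 2.329 × 0.12060² = 0.053922 kg·m².
T = 2π√(0.053922/(2.329 × 10.62 × 0.12060)) = 0.8448 s.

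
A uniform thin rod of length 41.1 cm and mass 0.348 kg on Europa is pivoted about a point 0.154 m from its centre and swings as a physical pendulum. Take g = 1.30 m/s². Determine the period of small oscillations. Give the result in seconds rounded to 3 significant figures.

For a physical pendulum T = 2π√(I/(mgd)), with d = 0.1540 m from pivot to centre of mass.
I_cm = mL²/12 = 0.348 × 0.411²/12 = 0.004899 kg·m²; I = I_cm + md² = 0.004899 + 0.348 × 0.1540² = 0.01315 kg·m².
T = 2π√(0.01315/(0.348 × 1.30 × 0.1540)) = 2.73 s.

2.73 s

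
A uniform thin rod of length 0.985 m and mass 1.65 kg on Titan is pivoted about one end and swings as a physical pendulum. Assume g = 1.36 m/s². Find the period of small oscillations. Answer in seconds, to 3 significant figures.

4.37 s

For a physical pendulum T = 2π√(I/(mgd)), with d = 0.4925 m from pivot to centre of mass.
I_cm = mL²/12 = 1.65 × 0.985²/12 = 0.1334 kg·m²; I = I_cm + md² = 0.1334 + 1.65 × 0.4925² = 0.5336 kg·m².
T = 2π√(0.5336/(1.65 × 1.36 × 0.4925)) = 4.37 s.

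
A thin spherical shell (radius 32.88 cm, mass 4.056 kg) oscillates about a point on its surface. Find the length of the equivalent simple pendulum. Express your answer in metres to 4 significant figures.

0.5480 m

The equivalent simple-pendulum length is L_eq = I/(md), where I is about the pivot and d = 0.32880 m.
I_cm = (2/3)mR² = 0.29233 kg·m², so I = I_cm + md² = 0.29233 + 0.43849 = 0.73082 kg·m².
L_eq = 0.73082/(4.056 × 0.32880) = 0.5480 m.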